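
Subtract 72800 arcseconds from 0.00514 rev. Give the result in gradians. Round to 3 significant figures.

-20.4 grad

0.00514 rev = 2.05600 grad and 72800 arcsec = 22.4691 grad.
2.05600 − 22.4691 ≈ -20.4 grad.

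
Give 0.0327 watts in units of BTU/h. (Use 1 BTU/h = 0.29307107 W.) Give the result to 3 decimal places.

1 W = 3.41214 BTU/h.
So 0.0327 × 3.41214 ≈ 0.112 BTU/h.

0.112 BTU per hour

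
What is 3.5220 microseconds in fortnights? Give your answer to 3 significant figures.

1 microsecond = 8.26720e-13 fortnight.
Thus 3.5220 × 8.26720e-13 ≈ 2.91e-12 fortnight.

2.91e-12 fortnight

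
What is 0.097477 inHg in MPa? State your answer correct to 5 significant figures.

1 inch of mercury = 0.00338639 megapascals.
0.097477 × 0.00338639 ≈ 0.00033010 MPa.

0.00033010 MPa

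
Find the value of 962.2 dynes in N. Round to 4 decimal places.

0.0096 N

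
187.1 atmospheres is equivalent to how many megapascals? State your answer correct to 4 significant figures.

1 atmosphere = 0.101325 MPa.
187.1 × 0.101325 ≈ 18.96 MPa.

18.96 MPa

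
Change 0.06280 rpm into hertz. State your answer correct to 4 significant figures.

1 revolution per minute = 0.0166667 Hz.
Thus 0.06280 × 0.0166667 ≈ 0.001047 Hz.

0.001047 hertz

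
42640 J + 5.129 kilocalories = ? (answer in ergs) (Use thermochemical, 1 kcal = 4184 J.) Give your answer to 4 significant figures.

6.410 × 10^11 erg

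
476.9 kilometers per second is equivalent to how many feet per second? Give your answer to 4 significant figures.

1.565 × 10^6 feet per second

1 kilometer per second = 3280.84 ft/s.
476.9 × 3280.84 ≈ 1.565 × 10^6 ft/s.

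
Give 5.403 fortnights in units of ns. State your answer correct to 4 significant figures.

6.535 × 10^15 nanoseconds

1 fortnight = 1.20960 × 10^15 ns.
So 5.403 × 1.20960 × 10^15 ≈ 6.535 × 10^15 ns.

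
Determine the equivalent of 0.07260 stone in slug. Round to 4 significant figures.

1 stone = 0.435133 slugs.
Thus 0.07260 × 0.435133 ≈ 0.03159 slug.

0.03159 slug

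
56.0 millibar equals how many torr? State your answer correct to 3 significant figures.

1 millibar = 0.750062 torr.
So 56.0 × 0.750062 ≈ 42.0 torr.

42.0 torr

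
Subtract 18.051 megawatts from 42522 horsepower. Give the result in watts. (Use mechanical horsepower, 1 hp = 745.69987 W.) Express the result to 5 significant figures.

1.3658 × 10^7 W

42522 hp = 3.17086 × 10^7 W and 18.051 MW = 1.80510 × 10^7 W.
3.17086 × 10^7 − 1.80510 × 10^7 ≈ 1.3658 × 10^7 W.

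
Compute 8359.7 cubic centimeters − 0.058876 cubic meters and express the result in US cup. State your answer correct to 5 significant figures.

8359.7 cm³ = 35.3344 US cup and 0.058876 m³ = 248.854 US cup.
35.3344 − 248.854 ≈ -213.52 US cup.

-213.52 US cup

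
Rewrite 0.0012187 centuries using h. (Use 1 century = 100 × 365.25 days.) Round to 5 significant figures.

1 century = 876600 h.
Then 0.0012187 × 876600 ≈ 1068.3 h.

1068.3 h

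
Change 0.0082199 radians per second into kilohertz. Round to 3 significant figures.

1.31 × 10^-6 kHz

1 rad/s = 0.000159155 kilohertz.
Thus 0.0082199 × 0.000159155 ≈ 1.31 × 10^-6 kHz.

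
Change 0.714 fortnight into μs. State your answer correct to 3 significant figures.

8.64e+11 μs

1 fortnight = 1.20960e+12 μs.
So 0.714 × 1.20960e+12 ≈ 8.64e+11 μs.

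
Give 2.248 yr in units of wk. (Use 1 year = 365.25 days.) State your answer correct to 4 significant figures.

117.3 wk

1 year = 52.1786 wk.
2.248 × 52.1786 ≈ 117.3 wk.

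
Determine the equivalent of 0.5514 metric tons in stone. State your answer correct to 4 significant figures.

1 t = 157.473 st.
0.5514 × 157.473 ≈ 86.83 st.

86.83 stone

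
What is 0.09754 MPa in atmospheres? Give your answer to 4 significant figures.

1 MPa = 9.86923 atmospheres.
Thus 0.09754 × 9.86923 ≈ 0.9626 atm.

0.9626 atm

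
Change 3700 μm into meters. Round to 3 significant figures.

0.00370 m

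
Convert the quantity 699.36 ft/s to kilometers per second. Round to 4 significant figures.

1 ft/s = 0.000304800 kilometers per second.
699.36 × 0.000304800 ≈ 0.2132 km/s.

0.2132 kilometers per second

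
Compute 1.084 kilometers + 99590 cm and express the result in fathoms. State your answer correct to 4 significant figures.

1137 fathoms

1.084 km = 592.738 fathom and 99590 cm = 544.565 fathom.
592.738 + 544.565 ≈ 1137 fathom.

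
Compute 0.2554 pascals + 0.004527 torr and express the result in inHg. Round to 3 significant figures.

0.2554 Pa = 7.54196e-5 inHg and 0.004527 torr = 0.000178228 inHg.
7.54196e-5 + 0.000178228 ≈ 0.000254 inHg.

0.000254 inHg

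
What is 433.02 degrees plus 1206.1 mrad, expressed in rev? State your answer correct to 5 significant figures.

1.3948 rev

433.02 ° = 1.20283 rev and 1206.1 mrad = 0.191957 rev.
1.20283 + 0.191957 ≈ 1.3948 rev.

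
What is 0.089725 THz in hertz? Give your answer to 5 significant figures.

1 terahertz = 1.00000 × 10^12 Hz.
Then 0.089725 × 1.00000 × 10^12 ≈ 8.9725 × 10^10 Hz.

8.9725 × 10^10 Hz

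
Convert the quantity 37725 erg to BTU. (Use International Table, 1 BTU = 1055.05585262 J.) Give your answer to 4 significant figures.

1 erg = 9.47817 × 10^-11 BTU.
So 37725 × 9.47817 × 10^-11 ≈ 3.576 × 10^-6 BTU.

3.576 × 10^-6 BTU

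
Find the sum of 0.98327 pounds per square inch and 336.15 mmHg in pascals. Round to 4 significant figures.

51600 pascals

0.98327 psi = 6779.41 Pa and 336.15 mmHg = 44816.3 Pa.
6779.41 + 44816.3 ≈ 51600 Pa.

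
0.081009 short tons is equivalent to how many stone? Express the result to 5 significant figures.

11.573 st

1 short ton = 142.857 stone.
0.081009 × 142.857 ≈ 11.573 st.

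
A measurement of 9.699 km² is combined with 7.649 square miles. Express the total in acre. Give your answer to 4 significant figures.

7292 acres

9.699 km² = 2396.68 acre and 7.649 mi² = 4895.36 acre.
2396.68 + 4895.36 ≈ 7292 acre.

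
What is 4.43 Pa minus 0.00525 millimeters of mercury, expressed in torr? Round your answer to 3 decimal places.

0.028 torr

4.43 Pa = 0.0332277 torr and 0.00525 mmHg = 0.00525000 torr.
0.0332277 − 0.00525000 ≈ 0.028 torr.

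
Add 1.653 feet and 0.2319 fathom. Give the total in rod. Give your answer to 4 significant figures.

1.653 ft = 0.100182 rod and 0.2319 fathom = 0.0843273 rod.
0.100182 + 0.0843273 ≈ 0.1845 rod.

0.1845 rods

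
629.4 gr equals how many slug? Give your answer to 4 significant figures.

0.002795 slug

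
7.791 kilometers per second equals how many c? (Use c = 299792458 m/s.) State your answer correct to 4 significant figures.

1 kilometer per second = 3.33564e-6 times the speed of light.
So 7.791 × 3.33564e-6 ≈ 2.599e-5 c.

2.599e-5 c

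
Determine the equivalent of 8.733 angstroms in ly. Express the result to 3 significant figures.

9.23 × 10^-26 light-years

1 Å = 1.05700 × 10^-26 ly.
Then 8.733 × 1.05700 × 10^-26 ≈ 9.23 × 10^-26 ly.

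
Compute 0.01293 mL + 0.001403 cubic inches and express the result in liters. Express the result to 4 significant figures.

0.01293 mL = 1.29300 × 10^-5 L and 0.001403 in³ = 2.29911 × 10^-5 L.
1.29300 × 10^-5 + 2.29911 × 10^-5 ≈ 3.592 × 10^-5 L.

3.592 × 10^-5 liters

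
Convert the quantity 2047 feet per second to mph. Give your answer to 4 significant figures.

1 ft/s = 0.681818 mph.
Then 2047 × 0.681818 ≈ 1396 mph.

1396 miles per hour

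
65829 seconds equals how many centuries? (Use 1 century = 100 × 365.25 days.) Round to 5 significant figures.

2.0860e-5 centuries

1 s = 3.16881e-10 century.
65829 × 3.16881e-10 ≈ 2.0860e-5 century.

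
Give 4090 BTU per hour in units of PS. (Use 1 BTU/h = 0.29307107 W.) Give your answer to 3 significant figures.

1.63 metric horsepower

1 BTU per hour = 0.000398466 PS.
Then 4090 × 0.000398466 ≈ 1.63 PS.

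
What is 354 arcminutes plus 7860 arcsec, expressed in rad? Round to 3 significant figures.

0.141 rad

354 arcmin = 0.102974 rad and 7860 arcsec = 0.0381064 rad.
0.102974 + 0.0381064 ≈ 0.141 rad.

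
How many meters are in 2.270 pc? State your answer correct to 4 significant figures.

1 pc = 3.08568 × 10^16 meters.
Then 2.270 × 3.08568 × 10^16 ≈ 7.004 × 10^16 m.

7.004 × 10^16 meters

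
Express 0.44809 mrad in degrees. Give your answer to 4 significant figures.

0.02567 °

1 milliradian = 0.0572958 °.
So 0.44809 × 0.0572958 ≈ 0.02567 °.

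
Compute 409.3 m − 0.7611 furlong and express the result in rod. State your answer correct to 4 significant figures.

409.3 m = 81.3847 rod and 0.7611 furlong = 30.4440 rod.
81.3847 − 30.4440 ≈ 50.94 rod.

50.94 rods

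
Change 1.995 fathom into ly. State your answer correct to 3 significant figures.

1 fathom = 1.93304 × 10^-16 light-years.
Then 1.995 × 1.93304 × 10^-16 ≈ 3.86 × 10^-16 ly.

3.86 × 10^-16 light-years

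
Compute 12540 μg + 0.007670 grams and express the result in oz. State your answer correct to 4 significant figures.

0.0007129 ounces

12540 μg = 0.000442335 oz and 0.007670 g = 0.000270551 oz.
0.000442335 + 0.000270551 ≈ 0.0007129 oz.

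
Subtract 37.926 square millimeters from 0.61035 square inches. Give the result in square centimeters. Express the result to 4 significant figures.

3.558 square centimeters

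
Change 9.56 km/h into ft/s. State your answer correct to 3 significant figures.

1 kilometer per hour = 0.911344 feet per second.
9.56 × 0.911344 ≈ 8.71 ft/s.

8.71 ft/s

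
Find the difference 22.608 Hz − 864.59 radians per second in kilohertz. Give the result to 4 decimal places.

22.608 Hz = 0.0226080 kHz and 864.59 rad/s = 0.137604 kHz.
0.0226080 − 0.137604 ≈ -0.1150 kHz.

-0.1150 kHz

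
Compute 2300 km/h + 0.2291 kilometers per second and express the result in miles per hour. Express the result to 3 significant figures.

1940 mph

2300 km/h = 1429.15 mph and 0.2291 km/s = 512.482 mph.
1429.15 + 512.482 ≈ 1940 mph.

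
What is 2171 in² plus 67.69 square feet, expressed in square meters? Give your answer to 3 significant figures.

2171 in² = 1.40064 m² and 67.69 ft² = 6.28861 m².
1.40064 + 6.28861 ≈ 7.69 m².

7.69 square meters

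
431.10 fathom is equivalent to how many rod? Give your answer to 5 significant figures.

156.76 rod

1 fathom = 0.363636 rod.
Then 431.10 × 0.363636 ≈ 156.76 rod.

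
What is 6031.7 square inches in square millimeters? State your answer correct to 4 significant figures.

3.891e+6 mm²

1 in² = 645.160 mm².
So 6031.7 × 645.160 ≈ 3.891e+6 mm².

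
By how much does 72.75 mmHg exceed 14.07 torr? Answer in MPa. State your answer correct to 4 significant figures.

72.75 mmHg = 0.00969920 MPa and 14.07 torr = 0.00187585 MPa.
0.00969920 − 0.00187585 ≈ 0.007823 MPa.

0.007823 MPa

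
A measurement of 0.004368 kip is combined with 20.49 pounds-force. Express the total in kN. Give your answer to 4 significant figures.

0.004368 kip = 0.0194298 kN and 20.49 lbf = 0.0911441 kN.
0.0194298 + 0.0911441 ≈ 0.1106 kN.

0.1106 kN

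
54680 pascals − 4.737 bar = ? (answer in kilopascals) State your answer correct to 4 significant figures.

54680 Pa = 54.6800 kPa and 4.737 bar = 473.700 kPa.
54.6800 − 473.700 ≈ -419.0 kPa.

-419.0 kilopascals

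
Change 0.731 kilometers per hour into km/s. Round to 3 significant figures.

0.000203 km/s

1 kilometer per hour = 0.000277778 kilometers per second.
0.731 × 0.000277778 ≈ 0.000203 km/s.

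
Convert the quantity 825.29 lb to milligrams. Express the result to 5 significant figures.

3.7435e+8 milligrams

1 pound = 453592.4 milligrams.
Thus 825.29 × 453592.4 ≈ 3.7435e+8 mg.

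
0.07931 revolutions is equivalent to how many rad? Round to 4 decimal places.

0.4983 rad

1 rev = 6.28319 radians.
Then 0.07931 × 6.28319 ≈ 0.4983 rad.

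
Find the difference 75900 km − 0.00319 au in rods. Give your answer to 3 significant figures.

-7.98 × 10^7 rod

75900 km = 1.50919 × 10^7 rod and 0.00319 au = 9.48893 × 10^7 rod.
1.50919 × 10^7 − 9.48893 × 10^7 ≈ -7.98 × 10^7 rod.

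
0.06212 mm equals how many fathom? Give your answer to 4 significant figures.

3.397e-5 fathom

1 mm = 0.000546807 fathoms.
Thus 0.06212 × 0.000546807 ≈ 3.397e-5 fathom.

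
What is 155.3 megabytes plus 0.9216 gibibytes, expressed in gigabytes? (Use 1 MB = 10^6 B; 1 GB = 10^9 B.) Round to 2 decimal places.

1.14 GB

155.3 MB = 0.155300 GB and 0.9216 GiB = 0.989560 GB.
0.155300 + 0.989560 ≈ 1.14 GB.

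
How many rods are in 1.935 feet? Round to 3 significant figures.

1 ft = 0.0606061 rods.
Thus 1.935 × 0.0606061 ≈ 0.117 rod.

0.117 rod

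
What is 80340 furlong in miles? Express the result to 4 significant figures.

10040 mi

1 furlong = 0.125000 miles.
So 80340 × 0.125000 ≈ 10040 mi.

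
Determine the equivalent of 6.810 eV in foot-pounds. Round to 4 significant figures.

1 electronvolt = 1.18170e-19 foot-pounds.
Thus 6.810 × 1.18170e-19 ≈ 8.047e-19 ft·lbf.

8.047e-19 ft·lbf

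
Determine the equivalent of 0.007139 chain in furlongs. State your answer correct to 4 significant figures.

1 chain = 0.100000 furlongs.
Thus 0.007139 × 0.100000 ≈ 0.0007139 furlong.

0.0007139 furlongs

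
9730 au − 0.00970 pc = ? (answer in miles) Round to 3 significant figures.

9730 au = 9.04460e+11 mi and 0.00970 pc = 1.85983e+11 mi.
9.04460e+11 − 1.85983e+11 ≈ 7.18e+11 mi.

7.18e+11 mi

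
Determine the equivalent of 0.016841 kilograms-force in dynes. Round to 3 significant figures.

16500 dyn

1 kgf = 980665 dynes.
0.016841 × 980665 ≈ 16500 dyn.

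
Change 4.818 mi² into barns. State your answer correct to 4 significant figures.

1 mi² = 2.58999 × 10^34 barn.
So 4.818 × 2.58999 × 10^34 ≈ 1.248 × 10^35 barn.

1.248 × 10^35 barns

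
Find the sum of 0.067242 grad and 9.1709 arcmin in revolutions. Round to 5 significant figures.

0.00059268 rev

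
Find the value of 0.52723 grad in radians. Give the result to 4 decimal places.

1 grad = 0.0157080 rad.
So 0.52723 × 0.0157080 ≈ 0.0083 rad.

0.0083 rad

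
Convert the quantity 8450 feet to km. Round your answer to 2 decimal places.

1 foot = 0.000304800 km.
Thus 8450 × 0.000304800 ≈ 2.58 km.

2.58 kilometers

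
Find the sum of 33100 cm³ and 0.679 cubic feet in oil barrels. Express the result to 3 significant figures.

0.329 bbl

33100 cm³ = 0.208193 bbl and 0.679 ft³ = 0.120935 bbl.
0.208193 + 0.120935 ≈ 0.329 bbl.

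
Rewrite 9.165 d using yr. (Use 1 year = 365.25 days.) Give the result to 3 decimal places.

1 day = 0.00273785 yr.
Then 9.165 × 0.00273785 ≈ 0.025 yr.

0.025 years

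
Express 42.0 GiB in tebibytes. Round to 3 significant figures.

0.0410 TiB

1 GiB = 0.0009765625 tebibytes.
Then 42.0 × 0.0009765625 ≈ 0.0410 TiB.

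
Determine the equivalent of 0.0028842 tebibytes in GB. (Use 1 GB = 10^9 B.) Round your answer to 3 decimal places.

3.171 gigabytes

1 tebibyte = 1099.51 gigabytes.
So 0.0028842 × 1099.51 ≈ 3.171 GB.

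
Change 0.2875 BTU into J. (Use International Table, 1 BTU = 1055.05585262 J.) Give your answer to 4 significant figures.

1 British thermal unit = 1055.06 J.
Thus 0.2875 × 1055.06 ≈ 303.3 J.

303.3 joules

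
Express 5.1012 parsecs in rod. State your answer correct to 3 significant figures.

3.13 × 10^16 rods

1 pc = 6.13552 × 10^15 rods.
So 5.1012 × 6.13552 × 10^15 ≈ 3.13 × 10^16 rod.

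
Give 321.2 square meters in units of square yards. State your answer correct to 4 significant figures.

384.2 square yards

1 m² = 1.19599 yd².
321.2 × 1.19599 ≈ 384.2 yd².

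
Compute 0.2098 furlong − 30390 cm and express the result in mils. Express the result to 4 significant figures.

0.2098 furlong = 1.66162e+6 mil and 30390 cm = 1.19646e+7 mil.
1.66162e+6 − 1.19646e+7 ≈ -1.030e+7 mil.

-1.030e+7 mils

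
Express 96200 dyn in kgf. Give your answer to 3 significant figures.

0.0981 kilograms-force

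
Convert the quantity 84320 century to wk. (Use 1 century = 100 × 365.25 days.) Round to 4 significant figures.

4.400e+8 wk

1 century = 5217.86 wk.
Thus 84320 × 5217.86 ≈ 4.400e+8 wk.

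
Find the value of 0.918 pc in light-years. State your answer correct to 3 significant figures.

2.99 ly

1 parsec = 3.26156 ly.
So 0.918 × 3.26156 ≈ 2.99 ly.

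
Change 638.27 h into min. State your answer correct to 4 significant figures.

38300 minutes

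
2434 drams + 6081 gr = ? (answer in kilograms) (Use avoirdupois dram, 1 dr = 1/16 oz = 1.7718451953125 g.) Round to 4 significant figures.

4.707 kg

2434 dr = 4.31267 kg and 6081 gr = 0.394042 kg.
4.31267 + 0.394042 ≈ 4.707 kg.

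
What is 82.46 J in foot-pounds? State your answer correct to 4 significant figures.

1 joule = 0.737562 ft·lbf.
82.46 × 0.737562 ≈ 60.82 ft·lbf.

60.82 foot-pounds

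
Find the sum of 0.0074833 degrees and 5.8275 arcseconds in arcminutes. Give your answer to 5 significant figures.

0.54612 arcminutes

0.0074833 ° = 0.448998 arcmin and 5.8275 arcsec = 0.0971250 arcmin.
0.448998 + 0.0971250 ≈ 0.54612 arcmin.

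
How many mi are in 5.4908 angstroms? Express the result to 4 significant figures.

3.412 × 10^-13 miles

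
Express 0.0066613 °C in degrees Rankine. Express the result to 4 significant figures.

491.7 degrees Rankine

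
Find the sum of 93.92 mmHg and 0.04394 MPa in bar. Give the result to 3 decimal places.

0.565 bar

93.92 mmHg = 0.125216 bar and 0.04394 MPa = 0.439400 bar.
0.125216 + 0.439400 ≈ 0.565 bar.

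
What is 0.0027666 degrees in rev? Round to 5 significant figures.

7.6850e-6 rev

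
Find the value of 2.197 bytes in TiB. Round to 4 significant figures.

1.998 × 10^-12 TiB

1 B = 9.09495 × 10^-13 TiB.
2.197 × 9.09495 × 10^-13 ≈ 1.998 × 10^-12 TiB.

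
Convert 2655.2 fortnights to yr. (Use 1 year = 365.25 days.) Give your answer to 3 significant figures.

1 fortnight = 0.0383299 yr.
2655.2 × 0.0383299 ≈ 102 yr.

102 years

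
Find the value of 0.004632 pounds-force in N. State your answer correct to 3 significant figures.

0.0206 N

1 lbf = 4.44822 N.
0.004632 × 4.44822 ≈ 0.0206 N.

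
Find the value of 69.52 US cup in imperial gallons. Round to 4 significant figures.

3.618 imperial gallons

1 US cup = 0.0520421 imp gal.
Then 69.52 × 0.0520421 ≈ 3.618 imp gal.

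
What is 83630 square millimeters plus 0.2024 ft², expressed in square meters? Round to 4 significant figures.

0.1024 m²

83630 mm² = 0.0836300 m² and 0.2024 ft² = 0.0188036 m².
0.0836300 + 0.0188036 ≈ 0.1024 m².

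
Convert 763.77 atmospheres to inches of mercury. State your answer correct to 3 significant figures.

22900 inHg

1 atmosphere = 29.9213 inHg.
Thus 763.77 × 29.9213 ≈ 22900 inHg.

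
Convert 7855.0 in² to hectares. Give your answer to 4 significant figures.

0.0005068 ha

1 square inch = 6.45160 × 10^-8 ha.
Thus 7855.0 × 6.45160 × 10^-8 ≈ 0.0005068 ha.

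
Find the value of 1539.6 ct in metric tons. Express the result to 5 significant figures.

1 carat = 2.00000 × 10^-7 metric tons.
Then 1539.6 × 2.00000 × 10^-7 ≈ 0.00030792 t.

0.00030792 t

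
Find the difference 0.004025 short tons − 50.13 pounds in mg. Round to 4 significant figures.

0.004025 short ton = 3.65142 × 10^6 mg and 50.13 lb = 2.27386 × 10^7 mg.
3.65142 × 10^6 − 2.27386 × 10^7 ≈ -1.909 × 10^7 mg.

-1.909 × 10^7 mg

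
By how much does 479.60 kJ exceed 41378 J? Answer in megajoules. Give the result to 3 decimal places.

0.438 MJ

479.60 kJ = 0.479600 MJ and 41378 J = 0.0413780 MJ.
0.479600 − 0.0413780 ≈ 0.438 MJ.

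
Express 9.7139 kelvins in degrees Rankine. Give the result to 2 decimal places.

17.49 °R

°R = K × 9/5.
Applying the formula gives 17.49 °R.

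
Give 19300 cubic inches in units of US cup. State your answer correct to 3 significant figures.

1340 US cup

1 cubic inch = 0.0692641 US cup.
Thus 19300 × 0.0692641 ≈ 1340 US cup.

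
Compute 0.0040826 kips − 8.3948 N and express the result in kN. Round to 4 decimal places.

0.0098 kilonewtons

0.0040826 kip = 0.0181603 kN and 8.3948 N = 0.00839480 kN.
0.0181603 − 0.00839480 ≈ 0.0098 kN.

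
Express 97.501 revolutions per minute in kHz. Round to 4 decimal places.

0.0016 kHz

1 revolution per minute = 1.66667e-5 kHz.
Then 97.501 × 1.66667e-5 ≈ 0.0016 kHz.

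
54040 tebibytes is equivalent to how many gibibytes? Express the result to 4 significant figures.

1 tebibyte = 1024.00 gibibytes.
Thus 54040 × 1024.00 ≈ 5.534 × 10^7 GiB.

5.534 × 10^7 GiB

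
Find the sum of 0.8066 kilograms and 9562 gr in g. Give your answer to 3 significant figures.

0.8066 kg = 806.600 g and 9562 gr = 619.607 g.
806.600 + 619.607 ≈ 1430 g.

1430 grams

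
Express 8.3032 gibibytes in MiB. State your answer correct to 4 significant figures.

8502 MiB

1 GiB = 1024.00 mebibytes.
So 8.3032 × 1024.00 ≈ 8502 MiB.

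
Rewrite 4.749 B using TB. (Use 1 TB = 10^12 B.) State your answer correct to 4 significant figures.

4.749 × 10^-12 terabytes

1 byte = 1.00000 × 10^-12 TB.
So 4.749 × 1.00000 × 10^-12 ≈ 4.749 × 10^-12 TB.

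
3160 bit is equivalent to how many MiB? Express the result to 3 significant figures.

1 bit = 1.19209 × 10^-7 MiB.
Then 3160 × 1.19209 × 10^-7 ≈ 0.000377 MiB.

0.000377 MiB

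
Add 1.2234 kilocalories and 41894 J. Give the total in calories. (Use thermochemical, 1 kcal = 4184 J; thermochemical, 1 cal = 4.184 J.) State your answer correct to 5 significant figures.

11236 cal

1.2234 kcal = 1223.40 cal and 41894 J = 10012.9 cal.
1223.40 + 10012.9 ≈ 11236 cal.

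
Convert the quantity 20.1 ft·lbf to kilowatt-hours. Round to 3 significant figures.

7.57e-6 kWh

1 ft·lbf = 3.76616e-7 kWh.
20.1 × 3.76616e-7 ≈ 7.57e-6 kWh.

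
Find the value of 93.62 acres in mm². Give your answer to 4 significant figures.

1 acre = 4.04686e+9 mm².
So 93.62 × 4.04686e+9 ≈ 3.789e+11 mm².

3.789e+11 mm²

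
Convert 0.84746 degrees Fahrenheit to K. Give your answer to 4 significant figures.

K = (°F + 459.67) × 5/9.
Applying the formula gives 255.8 K.

255.8 K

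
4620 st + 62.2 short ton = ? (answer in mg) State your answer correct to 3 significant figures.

8.58e+10 mg

4620 st = 2.93384e+10 mg and 62.2 short ton = 5.64269e+10 mg.
2.93384e+10 + 5.64269e+10 ≈ 8.58e+10 mg.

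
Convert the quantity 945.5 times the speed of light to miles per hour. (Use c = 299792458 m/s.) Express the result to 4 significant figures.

6.341 × 10^11 miles per hour

1 speed of light = 6.70617 × 10^8 miles per hour.
So 945.5 × 6.70617 × 10^8 ≈ 6.341 × 10^11 mph.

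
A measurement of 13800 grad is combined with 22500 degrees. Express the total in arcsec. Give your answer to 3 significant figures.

1.26e+8 arcsec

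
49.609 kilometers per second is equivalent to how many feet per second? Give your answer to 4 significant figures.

1 km/s = 3280.84 feet per second.
Then 49.609 × 3280.84 ≈ 162800 ft/s.

162800 feet per second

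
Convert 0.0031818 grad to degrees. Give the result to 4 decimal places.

0.0029 °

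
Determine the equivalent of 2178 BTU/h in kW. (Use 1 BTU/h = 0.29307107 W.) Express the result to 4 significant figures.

1 BTU/h = 0.000293071 kW.
So 2178 × 0.000293071 ≈ 0.6383 kW.

0.6383 kW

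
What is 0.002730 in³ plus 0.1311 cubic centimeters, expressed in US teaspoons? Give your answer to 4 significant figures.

0.03567 US tsp

0.002730 in³ = 0.00907636 US tsp and 0.1311 cm³ = 0.0265981 US tsp.
0.00907636 + 0.0265981 ≈ 0.03567 US tsp.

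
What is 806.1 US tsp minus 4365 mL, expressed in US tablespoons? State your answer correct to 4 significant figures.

806.1 US tsp = 268.700 US tbsp and 4365 mL = 295.196 US tbsp.
268.700 − 295.196 ≈ -26.50 US tbsp.

-26.50 US tablespoons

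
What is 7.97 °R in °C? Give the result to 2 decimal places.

-268.72 °C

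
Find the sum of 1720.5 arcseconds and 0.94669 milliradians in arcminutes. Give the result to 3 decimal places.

1720.5 arcsec = 28.6750 arcmin and 0.94669 mrad = 3.25448 arcmin.
28.6750 + 3.25448 ≈ 31.929 arcmin.

31.929 arcmin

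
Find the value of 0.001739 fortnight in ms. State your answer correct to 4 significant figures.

1 fortnight = 1.20960 × 10^9 milliseconds.
0.001739 × 1.20960 × 10^9 ≈ 2.103 × 10^6 ms.

2.103 × 10^6 ms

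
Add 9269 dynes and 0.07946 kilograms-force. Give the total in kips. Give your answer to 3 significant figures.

0.000196 kips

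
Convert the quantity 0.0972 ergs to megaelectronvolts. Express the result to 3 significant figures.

60700 MeV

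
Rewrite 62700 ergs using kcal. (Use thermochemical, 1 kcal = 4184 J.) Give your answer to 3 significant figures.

1.50e-6 kilocalories

1 erg = 2.39006e-11 kilocalories.
Then 62700 × 2.39006e-11 ≈ 1.50e-6 kcal.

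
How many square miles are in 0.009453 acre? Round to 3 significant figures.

1.48 × 10^-5 mi²

1 acre = 0.00156250 square miles.
So 0.009453 × 0.00156250 ≈ 1.48 × 10^-5 mi².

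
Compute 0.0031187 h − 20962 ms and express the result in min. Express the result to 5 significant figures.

-0.16224 minutes

0.0031187 h = 0.1871220 min and 20962 ms = 0.3493667 min.
0.1871220 − 0.3493667 ≈ -0.16224 min.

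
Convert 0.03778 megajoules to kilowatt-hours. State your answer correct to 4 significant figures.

0.01049 kWh

1 MJ = 0.277778 kWh.
Then 0.03778 × 0.277778 ≈ 0.01049 kWh.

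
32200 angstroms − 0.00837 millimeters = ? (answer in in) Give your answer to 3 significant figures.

32200 Å = 0.000126772 in and 0.00837 mm = 0.000329528 in.
0.000126772 − 0.000329528 ≈ -0.000203 in.

-0.000203 inches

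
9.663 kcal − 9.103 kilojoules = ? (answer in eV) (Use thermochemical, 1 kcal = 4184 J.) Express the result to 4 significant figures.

1.955 × 10^23 electronvolts

9.663 kcal = 2.52344 × 10^23 eV and 9.103 kJ = 5.68165 × 10^22 eV.
2.52344 × 10^23 − 5.68165 × 10^22 ≈ 1.955 × 10^23 eV.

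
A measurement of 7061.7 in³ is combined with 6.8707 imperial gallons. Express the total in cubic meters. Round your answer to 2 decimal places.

7061.7 in³ = 0.115721 m³ and 6.8707 imp gal = 0.0312348 m³.
0.115721 + 0.0312348 ≈ 0.15 m³.

0.15 m³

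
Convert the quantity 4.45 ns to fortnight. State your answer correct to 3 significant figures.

1 ns = 8.26720e-16 fortnight.
4.45 × 8.26720e-16 ≈ 3.68e-15 fortnight.

3.68e-15 fortnight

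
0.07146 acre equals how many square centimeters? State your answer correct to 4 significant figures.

2.892 × 10^6 cm²

1 acre = 4.04686 × 10^7 cm².
0.07146 × 4.04686 × 10^7 ≈ 2.892 × 10^6 cm².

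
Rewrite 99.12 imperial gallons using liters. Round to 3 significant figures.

451 L

1 imperial gallon = 4.54609 liters.
Thus 99.12 × 4.54609 ≈ 451 L.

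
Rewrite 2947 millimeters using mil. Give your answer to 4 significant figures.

116000 mils

1 millimeter = 39.3701 mil.
Thus 2947 × 39.3701 ≈ 116000 mil.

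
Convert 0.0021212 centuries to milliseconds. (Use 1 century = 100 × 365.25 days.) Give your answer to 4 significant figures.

6.694e+9 milliseconds

1 century = 3.15576e+12 ms.
0.0021212 × 3.15576e+12 ≈ 6.694e+9 ms.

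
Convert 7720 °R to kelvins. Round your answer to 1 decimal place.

°R = K × 9/5.
Applying the formula gives 4288.9 K.

4288.9 kelvins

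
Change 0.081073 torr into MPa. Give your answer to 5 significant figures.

1 torr = 0.000133322 MPa.
Then 0.081073 × 0.000133322 ≈ 1.0809 × 10^-5 MPa.

1.0809 × 10^-5 MPa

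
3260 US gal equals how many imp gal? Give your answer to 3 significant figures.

2710 imp gal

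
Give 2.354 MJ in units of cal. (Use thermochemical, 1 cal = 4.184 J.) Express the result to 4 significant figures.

1 MJ = 239006 cal.
2.354 × 239006 ≈ 562600 cal.

562600 cal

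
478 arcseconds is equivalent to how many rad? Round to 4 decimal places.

0.0023 rad

1 arcsecond = 4.84814 × 10^-6 rad.
Then 478 × 4.84814 × 10^-6 ≈ 0.0023 rad.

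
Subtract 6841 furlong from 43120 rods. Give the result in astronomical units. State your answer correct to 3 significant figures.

43120 rod = 1.44961e-6 au and 6841 furlong = 9.19926e-6 au.
1.44961e-6 − 9.19926e-6 ≈ -7.75e-6 au.

-7.75e-6 au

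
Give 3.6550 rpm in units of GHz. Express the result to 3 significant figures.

1 rpm = 1.66667e-11 GHz.
3.6550 × 1.66667e-11 ≈ 6.09e-11 GHz.

6.09e-11 GHz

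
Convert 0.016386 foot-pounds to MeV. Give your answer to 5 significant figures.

1.3866e+11 megaelectronvolts

1 foot-pound = 8.46235e+12 MeV.
So 0.016386 × 8.46235e+12 ≈ 1.3866e+11 MeV.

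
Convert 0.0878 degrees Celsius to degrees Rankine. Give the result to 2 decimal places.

491.83 degrees Rankine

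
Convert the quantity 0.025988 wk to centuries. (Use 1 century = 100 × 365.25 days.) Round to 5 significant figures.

4.9806e-6 centuries

1 week = 0.000191650 centuries.
0.025988 × 0.000191650 ≈ 4.9806e-6 century.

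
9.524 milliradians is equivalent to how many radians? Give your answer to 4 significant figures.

1 mrad = 0.00100000 radians.
So 9.524 × 0.00100000 ≈ 0.009524 rad.

0.009524 rad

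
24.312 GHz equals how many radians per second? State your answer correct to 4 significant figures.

1 GHz = 6.28319 × 10^9 radians per second.
Thus 24.312 × 6.28319 × 10^9 ≈ 1.528 × 10^11 rad/s.

1.528 × 10^11 rad/s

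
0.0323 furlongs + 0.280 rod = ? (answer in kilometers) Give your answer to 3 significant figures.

0.00791 km

0.0323 furlong = 0.00649773 km and 0.280 rod = 0.00140818 km.
0.00649773 + 0.00140818 ≈ 0.00791 km.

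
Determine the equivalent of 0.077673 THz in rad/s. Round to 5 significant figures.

4.8803 × 10^11 rad/s

1 THz = 6.28319 × 10^12 radians per second.
Then 0.077673 × 6.28319 × 10^12 ≈ 4.8803 × 10^11 rad/s.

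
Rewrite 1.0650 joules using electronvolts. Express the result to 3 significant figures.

1 J = 6.24151 × 10^18 electronvolts.
So 1.0650 × 6.24151 × 10^18 ≈ 6.65 × 10^18 eV.

6.65 × 10^18 electronvolts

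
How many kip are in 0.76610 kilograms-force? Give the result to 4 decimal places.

1 kilogram-force = 0.00220462 kips.
0.76610 × 0.00220462 ≈ 0.0017 kip.

0.0017 kips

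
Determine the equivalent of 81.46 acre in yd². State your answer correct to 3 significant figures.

1 acre = 4840.00 square yards.
Then 81.46 × 4840.00 ≈ 394000 yd².

394000 yd²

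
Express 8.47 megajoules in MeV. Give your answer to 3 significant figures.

5.29 × 10^19 MeV

1 MJ = 6.24151 × 10^18 MeV.
So 8.47 × 6.24151 × 10^18 ≈ 5.29 × 10^19 MeV.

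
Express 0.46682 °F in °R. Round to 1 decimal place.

460.1 degrees Rankine

°R = °F + 459.67.
Applying the formula gives 460.1 °R.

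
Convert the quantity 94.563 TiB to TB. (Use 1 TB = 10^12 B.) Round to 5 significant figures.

103.97 terabytes

1 tebibyte = 1.09951 terabytes.
Then 94.563 × 1.09951 ≈ 103.97 TB.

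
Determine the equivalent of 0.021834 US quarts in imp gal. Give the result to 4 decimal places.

1 US quart = 0.208169 imp gal.
Then 0.021834 × 0.208169 ≈ 0.0045 imp gal.

0.0045 imp gal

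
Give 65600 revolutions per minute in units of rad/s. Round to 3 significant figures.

6870 rad/s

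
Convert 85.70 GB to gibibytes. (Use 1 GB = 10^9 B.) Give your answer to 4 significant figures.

79.81 GiB

1 gigabyte = 0.931323 GiB.
85.70 × 0.931323 ≈ 79.81 GiB.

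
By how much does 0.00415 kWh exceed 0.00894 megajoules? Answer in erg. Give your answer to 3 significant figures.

6.00 × 10^10 erg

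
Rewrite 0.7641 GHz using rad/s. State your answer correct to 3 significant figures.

1 GHz = 6.28319 × 10^9 rad/s.
0.7641 × 6.28319 × 10^9 ≈ 4.80 × 10^9 rad/s.

4.80 × 10^9 radians per second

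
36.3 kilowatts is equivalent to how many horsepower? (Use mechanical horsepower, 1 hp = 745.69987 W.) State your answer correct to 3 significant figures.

1 kW = 1.34102 horsepower.
36.3 × 1.34102 ≈ 48.7 hp.

48.7 horsepower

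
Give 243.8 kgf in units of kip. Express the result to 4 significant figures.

0.5375 kip

1 kgf = 0.00220462 kip.
Then 243.8 × 0.00220462 ≈ 0.5375 kip.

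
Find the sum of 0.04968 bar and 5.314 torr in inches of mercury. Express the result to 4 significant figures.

1.676 inches of mercury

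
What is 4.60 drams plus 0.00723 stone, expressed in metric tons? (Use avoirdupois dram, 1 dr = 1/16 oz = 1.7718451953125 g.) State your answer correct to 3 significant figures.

5.41e-5 t

4.60 dr = 8.15049e-6 t and 0.00723 st = 4.59126e-5 t.
8.15049e-6 + 4.59126e-5 ≈ 5.41e-5 t.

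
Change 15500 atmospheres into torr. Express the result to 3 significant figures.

1.18 × 10^7 torr

1 atmosphere = 760.000 torr.
15500 × 760.000 ≈ 1.18 × 10^7 torr.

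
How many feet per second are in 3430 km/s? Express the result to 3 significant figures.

1.13 × 10^7 feet per second

1 km/s = 3280.84 ft/s.
Then 3430 × 3280.84 ≈ 1.13 × 10^7 ft/s.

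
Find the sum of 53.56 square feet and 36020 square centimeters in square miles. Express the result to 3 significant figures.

3.31 × 10^-6 square miles

53.56 ft² = 1.92120 × 10^-6 mi² and 36020 cm² = 1.39074 × 10^-6 mi².
1.92120 × 10^-6 + 1.39074 × 10^-6 ≈ 3.31 × 10^-6 mi².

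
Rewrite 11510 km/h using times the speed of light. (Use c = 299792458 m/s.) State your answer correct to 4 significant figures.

1 km/h = 9.26567e-10 times the speed of light.
Thus 11510 × 9.26567e-10 ≈ 1.066e-5 c.

1.066e-5 times the speed of light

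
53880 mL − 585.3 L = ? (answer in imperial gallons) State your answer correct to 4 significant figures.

-116.9 imp gal

53880 mL = 11.8519 imp gal and 585.3 L = 128.748 imp gal.
11.8519 − 128.748 ≈ -116.9 imp gal.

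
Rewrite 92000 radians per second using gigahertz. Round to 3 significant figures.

1.46e-5 GHz

1 rad/s = 1.59155e-10 gigahertz.
Thus 92000 × 1.59155e-10 ≈ 1.46e-5 GHz.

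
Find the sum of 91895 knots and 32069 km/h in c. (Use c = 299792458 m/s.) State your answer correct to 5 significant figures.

0.00018741 times the speed of light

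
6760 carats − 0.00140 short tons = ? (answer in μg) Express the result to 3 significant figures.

8.19 × 10^7 micrograms

6760 ct = 1.35200 × 10^9 μg and 0.00140 short ton = 1.27006 × 10^9 μg.
1.35200 × 10^9 − 1.27006 × 10^9 ≈ 8.19 × 10^7 μg.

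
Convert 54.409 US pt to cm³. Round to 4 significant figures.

25750 cm³

1 US pint = 473.176 cm³.
Thus 54.409 × 473.176 ≈ 25750 cm³.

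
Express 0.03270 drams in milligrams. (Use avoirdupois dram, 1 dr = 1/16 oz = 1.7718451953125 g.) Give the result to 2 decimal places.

57.94 mg

1 dram = 1771.85 milligrams.
Thus 0.03270 × 1771.85 ≈ 57.94 mg.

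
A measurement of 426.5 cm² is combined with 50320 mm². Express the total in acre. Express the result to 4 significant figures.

426.5 cm² = 1.05390e-5 acre and 50320 mm² = 1.24343e-5 acre.
1.05390e-5 + 1.24343e-5 ≈ 2.297e-5 acre.

2.297e-5 acre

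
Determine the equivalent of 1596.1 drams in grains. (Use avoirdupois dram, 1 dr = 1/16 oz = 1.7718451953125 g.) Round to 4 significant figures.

43640 gr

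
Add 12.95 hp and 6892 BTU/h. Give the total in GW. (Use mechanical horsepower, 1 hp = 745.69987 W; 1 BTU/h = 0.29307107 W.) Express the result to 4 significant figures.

1.168e-5 gigawatts

12.95 hp = 9.65681e-6 GW and 6892 BTU/h = 2.01985e-6 GW.
9.65681e-6 + 2.01985e-6 ≈ 1.168e-5 GW.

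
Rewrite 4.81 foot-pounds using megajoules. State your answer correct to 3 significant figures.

1 foot-pound = 1.35582 × 10^-6 MJ.
Then 4.81 × 1.35582 × 10^-6 ≈ 6.52 × 10^-6 MJ.

6.52 × 10^-6 megajoules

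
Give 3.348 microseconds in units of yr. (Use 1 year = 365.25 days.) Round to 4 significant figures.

1 microsecond = 3.16881 × 10^-14 yr.
3.348 × 3.16881 × 10^-14 ≈ 1.061 × 10^-13 yr.

1.061 × 10^-13 years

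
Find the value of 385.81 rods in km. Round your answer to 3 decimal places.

1 rod = 0.00502920 kilometers.
Then 385.81 × 0.00502920 ≈ 1.940 km.

1.940 kilometers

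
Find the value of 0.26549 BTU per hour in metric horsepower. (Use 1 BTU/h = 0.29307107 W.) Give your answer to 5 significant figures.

0.00010579 PS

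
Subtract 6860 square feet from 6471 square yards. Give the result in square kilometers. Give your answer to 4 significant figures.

0.004773 km²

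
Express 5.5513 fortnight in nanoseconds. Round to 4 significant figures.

6.715 × 10^15 ns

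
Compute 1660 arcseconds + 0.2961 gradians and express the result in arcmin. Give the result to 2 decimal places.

1660 arcsec = 27.6667 arcmin and 0.2961 grad = 15.9894 arcmin.
27.6667 + 15.9894 ≈ 43.66 arcmin.

43.66 arcmin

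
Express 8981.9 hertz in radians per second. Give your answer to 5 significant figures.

56435 radians per second

1 hertz = 6.28319 radians per second.
Then 8981.9 × 6.28319 ≈ 56435 rad/s.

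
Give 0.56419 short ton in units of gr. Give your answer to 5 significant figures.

7.8987 × 10^6 gr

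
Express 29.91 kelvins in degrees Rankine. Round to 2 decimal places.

53.84 °R

°R = K × 9/5.
Applying the formula gives 53.84 °R.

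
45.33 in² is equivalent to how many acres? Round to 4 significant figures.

7.227e-6 acre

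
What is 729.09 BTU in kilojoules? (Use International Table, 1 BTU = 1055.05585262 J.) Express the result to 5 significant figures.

769.23 kilojoules

1 BTU = 1.05506 kilojoules.
Then 729.09 × 1.05506 ≈ 769.23 kJ.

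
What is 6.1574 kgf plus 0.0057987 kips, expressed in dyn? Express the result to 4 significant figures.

8.618e+6 dyn

6.1574 kgf = 6.03835e+6 dyn and 0.0057987 kip = 2.57939e+6 dyn.
6.03835e+6 + 2.57939e+6 ≈ 8.618e+6 dyn.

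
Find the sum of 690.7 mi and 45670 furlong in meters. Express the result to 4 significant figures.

1.030e+7 m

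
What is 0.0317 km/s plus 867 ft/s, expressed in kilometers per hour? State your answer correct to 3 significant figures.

1070 kilometers per hour

0.0317 km/s = 114.120 km/h and 867 ft/s = 951.342 km/h.
114.120 + 951.342 ≈ 1070 km/h.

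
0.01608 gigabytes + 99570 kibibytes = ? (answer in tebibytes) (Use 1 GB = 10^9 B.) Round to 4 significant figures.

0.0001074 TiB

0.01608 GB = 1.46247 × 10^-5 TiB and 99570 KiB = 9.27318 × 10^-5 TiB.
1.46247 × 10^-5 + 9.27318 × 10^-5 ≈ 0.0001074 TiB.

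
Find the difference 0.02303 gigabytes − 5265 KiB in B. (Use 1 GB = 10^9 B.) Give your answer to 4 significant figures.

0.02303 GB = 2.30300e+7 B and 5265 KiB = 5.39136e+6 B.
2.30300e+7 − 5.39136e+6 ≈ 1.764e+7 B.

1.764e+7 bytes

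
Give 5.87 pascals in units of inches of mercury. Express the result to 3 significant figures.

0.00173 inHg

1 pascal = 0.000295300 inHg.
5.87 × 0.000295300 ≈ 0.00173 inHg.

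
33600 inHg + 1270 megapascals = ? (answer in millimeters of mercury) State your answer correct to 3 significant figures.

33600 inHg = 853440 mmHg and 1270 MPa = 9.52578 × 10^6 mmHg.
853440 + 9.52578 × 10^6 ≈ 1.04 × 10^7 mmHg.

1.04 × 10^7 mmHg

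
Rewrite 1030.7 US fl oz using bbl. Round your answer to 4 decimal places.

0.1917 bbl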